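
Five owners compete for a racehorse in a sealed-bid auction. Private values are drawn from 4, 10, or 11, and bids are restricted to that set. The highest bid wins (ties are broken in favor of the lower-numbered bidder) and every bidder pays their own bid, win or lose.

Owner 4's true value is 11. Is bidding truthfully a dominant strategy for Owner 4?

No

Consider the case where Owner 1 bids 4, Owner 2 bids 4, Owner 3 bids 4 and Owner 5 bids 4.
Truthful bid 11: wins, pays 11, utility 11 - 11 = 0.
Bid 10 instead: wins, pays 10, utility 11 - 10 = 1.
Since 1 > 0, bidding 10 is strictly better here, so truthful bidding is not dominant.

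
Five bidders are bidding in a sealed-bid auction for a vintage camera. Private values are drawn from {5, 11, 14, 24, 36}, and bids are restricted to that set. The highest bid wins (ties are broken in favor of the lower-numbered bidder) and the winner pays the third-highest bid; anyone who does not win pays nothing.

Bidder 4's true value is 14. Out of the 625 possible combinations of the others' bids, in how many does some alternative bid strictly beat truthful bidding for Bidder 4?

Others bid (5, 5, 5, 24): truth gives 0; bid 24 gives 9 > 0. Violating.
Others bid (5, 5, 5, 36): truth gives 0; bid 36 gives 9 > 0. Violating.
Others bid (5, 5, 11, 24): truth gives 0; bid 24 gives 3 > 0. Violating.
Others bid (5, 5, 11, 36): truth gives 0; bid 36 gives 3 > 0. Violating.
Others bid (5, 5, 5, 5): truth gives 9; no alternative beats it.
Others bid (5, 5, 5, 11): truth gives 9; no alternative beats it.
(Checking all 625 profiles: 64 have a profitable deviation, 561 do not.)

64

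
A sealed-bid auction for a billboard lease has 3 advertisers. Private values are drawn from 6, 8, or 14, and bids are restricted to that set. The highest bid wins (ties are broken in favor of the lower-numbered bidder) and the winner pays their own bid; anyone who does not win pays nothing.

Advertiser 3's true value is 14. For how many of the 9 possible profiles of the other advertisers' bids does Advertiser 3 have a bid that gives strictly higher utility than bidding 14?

Others bid (6, 6): truth gives 0; bid 8 gives 6 > 0. Violating.
Others bid (6, 8): truth gives 0; no alternative beats it.
Others bid (6, 14): truth gives 0; no alternative beats it.
(Checking all 9 profiles: 1 has a profitable deviation, 8 do not.)

1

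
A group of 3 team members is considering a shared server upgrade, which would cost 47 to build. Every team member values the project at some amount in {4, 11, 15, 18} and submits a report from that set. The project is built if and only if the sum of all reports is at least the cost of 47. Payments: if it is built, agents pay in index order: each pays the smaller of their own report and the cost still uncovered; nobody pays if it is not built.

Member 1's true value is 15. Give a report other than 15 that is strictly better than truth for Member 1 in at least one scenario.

11

Suppose Member 2 reports 18 and Member 3 reports 18.
Report 15: project built, pays 15, utility 15 - 15 = 0.
Report 11: project built, pays 11, utility 15 - 11 = 4.
So reporting 11 beats truth here (4 > 0).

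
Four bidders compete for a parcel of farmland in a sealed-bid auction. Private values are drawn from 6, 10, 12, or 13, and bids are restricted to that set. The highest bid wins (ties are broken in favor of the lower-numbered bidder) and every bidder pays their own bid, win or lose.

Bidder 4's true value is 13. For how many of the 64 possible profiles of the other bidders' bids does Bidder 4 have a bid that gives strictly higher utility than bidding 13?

Others bid (6, 6, 6): truth gives 0; bid 10 gives 3 > 0. Violating.
Others bid (6, 6, 10): truth gives 0; bid 12 gives 1 > 0. Violating.
Others bid (6, 6, 13): truth gives -13; bid 6 gives -6 > -13. Violating.
Others bid (6, 10, 6): truth gives 0; bid 12 gives 1 > 0. Violating.
Others bid (6, 6, 12): truth gives 0; no alternative beats it.
Others bid (6, 10, 12): truth gives 0; no alternative beats it.
(Checking all 64 profiles: 45 have a profitable deviation, 19 do not.)

45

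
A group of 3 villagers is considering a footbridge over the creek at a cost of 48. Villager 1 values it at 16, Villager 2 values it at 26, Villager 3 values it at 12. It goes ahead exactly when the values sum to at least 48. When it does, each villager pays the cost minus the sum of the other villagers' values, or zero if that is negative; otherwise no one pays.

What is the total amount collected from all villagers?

36

Total value 54 ≥ cost 48, so it is built.
Villager 1: others sum to 38; max(0, 48 - 38) = 10.
Villager 2: others sum to 28; max(0, 48 - 28) = 20.
Villager 3: others sum to 42; max(0, 48 - 42) = 6.
Total collected = 10 + 20 + 6 = 36.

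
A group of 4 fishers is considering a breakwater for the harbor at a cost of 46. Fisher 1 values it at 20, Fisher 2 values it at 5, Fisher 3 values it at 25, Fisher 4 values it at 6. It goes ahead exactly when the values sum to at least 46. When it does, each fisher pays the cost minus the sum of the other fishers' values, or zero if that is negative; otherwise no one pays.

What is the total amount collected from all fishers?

25

Total value 56 ≥ cost 46, so it is built.
Fisher 1: others sum to 36; max(0, 46 - 36) = 10.
Fisher 2: others sum to 51; max(0, 46 - 51) = 0.
Fisher 3: others sum to 31; max(0, 46 - 31) = 15.
Fisher 4: others sum to 50; max(0, 46 - 50) = 0.
Total collected = 10 + 0 + 15 + 0 = 25.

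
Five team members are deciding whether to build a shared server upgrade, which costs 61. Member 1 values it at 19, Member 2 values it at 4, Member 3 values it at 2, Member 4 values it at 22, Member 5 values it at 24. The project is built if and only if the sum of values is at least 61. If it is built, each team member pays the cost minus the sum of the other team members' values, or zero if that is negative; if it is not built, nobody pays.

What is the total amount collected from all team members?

Total value 71 ≥ cost 61, so it is built.
Member 1: others sum to 52; max(0, 61 - 52) = 9.
Member 2: others sum to 67; max(0, 61 - 67) = 0.
Member 3: others sum to 69; max(0, 61 - 69) = 0.
Member 4: others sum to 49; max(0, 61 - 49) = 12.
Member 5: others sum to 47; max(0, 61 - 47) = 14.
Total collected = 9 + 0 + 0 + 12 + 14 = 35.

35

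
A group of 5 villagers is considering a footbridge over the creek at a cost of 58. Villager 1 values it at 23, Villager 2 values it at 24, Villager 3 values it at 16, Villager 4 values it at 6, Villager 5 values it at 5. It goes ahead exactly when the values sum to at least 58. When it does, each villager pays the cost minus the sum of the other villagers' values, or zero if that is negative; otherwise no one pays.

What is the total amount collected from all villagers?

15

Total value 74 ≥ cost 58, so it is built.
Villager 1: others sum to 51; max(0, 58 - 51) = 7.
Villager 2: others sum to 50; max(0, 58 - 50) = 8.
Villager 3: others sum to 58; max(0, 58 - 58) = 0.
Villager 4: others sum to 68; max(0, 58 - 68) = 0.
Villager 5: others sum to 69; max(0, 58 - 69) = 0.
Total collected = 7 + 8 + 0 + 0 + 0 = 15.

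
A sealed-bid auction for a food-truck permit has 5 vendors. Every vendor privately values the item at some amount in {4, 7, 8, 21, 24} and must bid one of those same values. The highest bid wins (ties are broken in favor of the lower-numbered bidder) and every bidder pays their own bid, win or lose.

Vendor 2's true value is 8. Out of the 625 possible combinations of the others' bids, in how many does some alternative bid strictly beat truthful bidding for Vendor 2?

579

Others bid (4, 4, 4, 4): truth gives 0; bid 7 gives 1 > 0. Violating.
Others bid (4, 4, 4, 7): truth gives 0; bid 7 gives 1 > 0. Violating.
Others bid (4, 4, 4, 21): truth gives -8; bid 4 gives -4 > -8. Violating.
Others bid (4, 4, 4, 24): truth gives -8; bid 4 gives -4 > -8. Violating.
Others bid (4, 4, 4, 8): truth gives 0; no alternative beats it.
Others bid (4, 4, 7, 8): truth gives 0; no alternative beats it.
(Checking all 625 profiles: 579 have a profitable deviation, 46 do not.)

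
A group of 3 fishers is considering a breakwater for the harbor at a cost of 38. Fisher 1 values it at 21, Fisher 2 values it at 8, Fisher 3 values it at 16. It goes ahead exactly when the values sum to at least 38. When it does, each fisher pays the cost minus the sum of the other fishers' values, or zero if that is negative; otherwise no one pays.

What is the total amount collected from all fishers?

Total value 45 ≥ cost 38, so it is built.
Fisher 1: others sum to 24; max(0, 38 - 24) = 14.
Fisher 2: others sum to 37; max(0, 38 - 37) = 1.
Fisher 3: others sum to 29; max(0, 38 - 29) = 9.
Total collected = 14 + 1 + 9 = 24.

24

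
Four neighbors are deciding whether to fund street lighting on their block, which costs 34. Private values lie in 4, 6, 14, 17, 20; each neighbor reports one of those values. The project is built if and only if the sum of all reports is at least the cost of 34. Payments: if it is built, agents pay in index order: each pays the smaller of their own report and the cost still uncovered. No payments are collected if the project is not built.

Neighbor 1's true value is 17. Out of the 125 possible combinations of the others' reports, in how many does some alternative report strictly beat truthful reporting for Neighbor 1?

Others report (4, 4, 14): truth gives 0; report 14 gives 3 > 0. Violating.
Others report (4, 4, 17): truth gives 0; report 14 gives 3 > 0. Violating.
Others report (4, 4, 20): truth gives 0; report 6 gives 11 > 0. Violating.
Others report (4, 6, 14): truth gives 0; report 14 gives 3 > 0. Violating.
Others report (4, 4, 4): truth gives 0; no alternative beats it.
Others report (4, 4, 6): truth gives 0; no alternative beats it.
(Checking all 125 profiles: 117 have a profitable deviation, 8 do not.)

117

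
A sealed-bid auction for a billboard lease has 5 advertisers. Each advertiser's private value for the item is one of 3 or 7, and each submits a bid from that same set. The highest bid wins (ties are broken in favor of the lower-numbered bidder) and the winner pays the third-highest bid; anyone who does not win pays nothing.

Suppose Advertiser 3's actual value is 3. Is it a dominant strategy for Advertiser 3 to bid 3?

Yes

Check each profile of the others' bids and compare truth against every alternative bid.
Others bid (3, 3, 7, 7): truth gives 0, best alternative gives -4.
Others bid (3, 3, 3, 3): truth gives 0, best alternative gives 0.
Others bid (3, 3, 3, 7): truth gives 0, best alternative gives 0.
Others bid (3, 3, 7, 3): truth gives 0, best alternative gives 0.
Others bid (3, 7, 3, 3): truth gives 0, best alternative gives 0.
Others bid (3, 7, 3, 7): truth gives 0, best alternative gives 0.
(Remaining 10 profiles checked similarly; truth is weakly best in each.)
In every case the truthful bid is at least as good as any alternative, so it is a dominant strategy.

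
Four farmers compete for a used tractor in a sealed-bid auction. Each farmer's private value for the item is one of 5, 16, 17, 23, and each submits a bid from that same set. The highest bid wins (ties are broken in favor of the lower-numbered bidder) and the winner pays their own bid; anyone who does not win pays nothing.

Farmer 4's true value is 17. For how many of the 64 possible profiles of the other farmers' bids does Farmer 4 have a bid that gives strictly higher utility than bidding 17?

Others bid (5, 5, 5): truth gives 0; bid 16 gives 1 > 0. Violating.
Others bid (5, 5, 16): truth gives 0; no alternative beats it.
Others bid (5, 5, 17): truth gives 0; no alternative beats it.
(Checking all 64 profiles: 1 has a profitable deviation, 63 do not.)

1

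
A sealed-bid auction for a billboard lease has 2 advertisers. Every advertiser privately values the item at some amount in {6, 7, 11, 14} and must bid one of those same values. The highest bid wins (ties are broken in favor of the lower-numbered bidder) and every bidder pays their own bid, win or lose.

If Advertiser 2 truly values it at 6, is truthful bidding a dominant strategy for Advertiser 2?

Consider the case where Advertiser 1 bids 6.
Truthful bid 6: loses but pays 6, utility -6.
Bid 7 instead: wins, pays 7, utility 6 - 7 = -1.
Since -1 > -6, bidding 7 is strictly better here, so truthful bidding is not dominant.

No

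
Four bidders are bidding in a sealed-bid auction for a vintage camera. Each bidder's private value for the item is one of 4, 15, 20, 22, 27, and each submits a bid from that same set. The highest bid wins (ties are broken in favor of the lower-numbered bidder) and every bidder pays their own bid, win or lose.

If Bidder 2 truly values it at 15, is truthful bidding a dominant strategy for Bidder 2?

Consider the case where Bidder 1 bids 4, Bidder 3 bids 4 and Bidder 4 bids 20.
Truthful bid 15: loses but pays 15, utility -15.
Bid 4 instead: loses but pays 4, utility -4.
Since -4 > -15, bidding 4 is strictly better here, so truthful bidding is not dominant.

No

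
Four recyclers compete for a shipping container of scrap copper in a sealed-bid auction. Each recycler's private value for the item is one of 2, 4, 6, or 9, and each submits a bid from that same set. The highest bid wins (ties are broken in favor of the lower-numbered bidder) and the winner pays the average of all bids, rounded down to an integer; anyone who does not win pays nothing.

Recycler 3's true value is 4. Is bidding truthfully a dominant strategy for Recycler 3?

No

Consider the case where Recycler 1 bids 2, Recycler 2 bids 4 and Recycler 4 bids 2.
Truthful bid 4: loses, pays 0, utility 0.
Bid 6 instead: wins, pays 3, utility 4 - 3 = 1.
Since 1 > 0, bidding 6 is strictly better here, so truthful bidding is not dominant.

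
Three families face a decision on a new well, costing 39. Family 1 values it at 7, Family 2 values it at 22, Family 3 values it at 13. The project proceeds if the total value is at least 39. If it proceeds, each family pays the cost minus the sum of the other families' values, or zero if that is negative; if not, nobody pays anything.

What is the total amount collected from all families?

Total value 42 ≥ cost 39, so it is built.
Family 1: others sum to 35; max(0, 39 - 35) = 4.
Family 2: others sum to 20; max(0, 39 - 20) = 19.
Family 3: others sum to 29; max(0, 39 - 29) = 10.
Total collected = 4 + 19 + 10 = 33.

33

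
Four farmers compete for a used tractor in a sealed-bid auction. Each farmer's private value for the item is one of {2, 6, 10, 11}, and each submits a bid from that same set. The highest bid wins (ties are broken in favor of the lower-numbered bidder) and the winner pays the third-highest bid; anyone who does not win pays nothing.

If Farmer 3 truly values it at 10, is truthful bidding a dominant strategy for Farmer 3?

No

Consider the case where Farmer 1 bids 2, Farmer 2 bids 2 and Farmer 4 bids 11.
Truthful bid 10: loses, pays 0, utility 0.
Bid 11 instead: wins, pays 2, utility 10 - 2 = 8.
Since 8 > 0, bidding 11 is strictly better here, so truthful bidding is not dominant.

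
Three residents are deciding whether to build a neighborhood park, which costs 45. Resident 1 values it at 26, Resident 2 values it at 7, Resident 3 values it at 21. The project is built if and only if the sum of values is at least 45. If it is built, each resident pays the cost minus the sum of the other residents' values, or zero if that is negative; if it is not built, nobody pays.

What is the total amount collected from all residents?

Total value 54 ≥ cost 45, so it is built.
Resident 1: others sum to 28; max(0, 45 - 28) = 17.
Resident 2: others sum to 47; max(0, 45 - 47) = 0.
Resident 3: others sum to 33; max(0, 45 - 33) = 12.
Total collected = 17 + 0 + 12 = 29.

29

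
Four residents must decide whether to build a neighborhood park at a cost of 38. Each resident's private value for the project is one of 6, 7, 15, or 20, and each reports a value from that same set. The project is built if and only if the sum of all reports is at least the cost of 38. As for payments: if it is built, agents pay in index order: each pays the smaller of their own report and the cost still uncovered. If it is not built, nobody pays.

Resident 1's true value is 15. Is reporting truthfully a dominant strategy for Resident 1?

No

Consider the case where Resident 2 reports 6, Resident 3 reports 6 and Resident 4 reports 20.
Truthful report 15: project built, pays 15, utility 15 - 15 = 0.
Report 6 instead: project built, pays 6, utility 15 - 6 = 9.
Since 9 > 0, reporting 6 is strictly better here, so truthful reporting is not dominant.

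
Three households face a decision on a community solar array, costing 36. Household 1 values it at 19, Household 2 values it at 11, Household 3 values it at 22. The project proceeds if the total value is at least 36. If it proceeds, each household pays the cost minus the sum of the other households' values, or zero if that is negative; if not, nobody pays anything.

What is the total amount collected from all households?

Total value 52 ≥ cost 36, so it is built.
Household 1: others sum to 33; max(0, 36 - 33) = 3.
Household 2: others sum to 41; max(0, 36 - 41) = 0.
Household 3: others sum to 30; max(0, 36 - 30) = 6.
Total collected = 3 + 0 + 6 = 9.

9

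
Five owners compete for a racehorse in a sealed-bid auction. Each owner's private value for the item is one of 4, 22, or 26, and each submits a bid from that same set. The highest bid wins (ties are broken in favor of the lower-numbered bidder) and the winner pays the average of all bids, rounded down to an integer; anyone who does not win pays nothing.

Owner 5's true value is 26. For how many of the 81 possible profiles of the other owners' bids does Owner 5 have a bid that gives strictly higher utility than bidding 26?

Others bid (4, 4, 4, 4): truth gives 18; bid 22 gives 19 > 18. Violating.
Others bid (4, 4, 4, 22): truth gives 14; no alternative beats it.
Others bid (4, 4, 4, 26): truth gives 0; no alternative beats it.
(Checking all 81 profiles: 1 has a profitable deviation, 80 do not.)

1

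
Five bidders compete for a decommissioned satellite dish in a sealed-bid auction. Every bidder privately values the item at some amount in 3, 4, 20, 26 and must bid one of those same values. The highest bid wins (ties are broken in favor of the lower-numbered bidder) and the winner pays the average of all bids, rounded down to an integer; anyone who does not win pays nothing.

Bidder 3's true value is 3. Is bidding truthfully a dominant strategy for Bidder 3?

Check each profile of the others' bids and compare truth against every alternative bid.
Others bid (3, 3, 3, 3): truth gives 0, best alternative gives 0.
Others bid (3, 3, 3, 4): truth gives 0, best alternative gives 0.
Others bid (3, 3, 3, 20): truth gives 0, best alternative gives 0.
Others bid (3, 3, 3, 26): truth gives 0, best alternative gives 0.
Others bid (3, 3, 4, 3): truth gives 0, best alternative gives 0.
Others bid (3, 3, 4, 4): truth gives 0, best alternative gives 0.
(Remaining 250 profiles checked similarly; truth is weakly best in each.)
In every case the truthful bid is at least as good as any alternative, so it is a dominant strategy.

Yes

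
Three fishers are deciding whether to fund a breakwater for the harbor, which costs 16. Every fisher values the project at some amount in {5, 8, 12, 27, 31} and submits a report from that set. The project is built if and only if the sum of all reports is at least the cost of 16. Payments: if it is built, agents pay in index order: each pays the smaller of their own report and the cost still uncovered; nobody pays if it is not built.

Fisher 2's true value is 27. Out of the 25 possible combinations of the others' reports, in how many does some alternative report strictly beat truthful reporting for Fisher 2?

10

Others report (5, 5): truth gives 16; report 8 gives 19 > 16. Violating.
Others report (5, 8): truth gives 16; report 5 gives 22 > 16. Violating.
Others report (5, 12): truth gives 16; report 5 gives 22 > 16. Violating.
Others report (5, 27): truth gives 16; report 5 gives 22 > 16. Violating.
Others report (12, 5): truth gives 23; no alternative beats it.
Others report (12, 8): truth gives 23; no alternative beats it.
(Checking all 25 profiles: 10 have a profitable deviation, 15 do not.)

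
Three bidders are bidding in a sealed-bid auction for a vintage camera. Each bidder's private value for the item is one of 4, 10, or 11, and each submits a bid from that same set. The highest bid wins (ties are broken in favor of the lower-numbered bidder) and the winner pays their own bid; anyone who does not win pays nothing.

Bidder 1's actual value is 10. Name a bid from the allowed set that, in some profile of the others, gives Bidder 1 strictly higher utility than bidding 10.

4

Suppose Bidder 2 bids 4 and Bidder 3 bids 4.
Bid 10: wins, pays 10, utility 10 - 10 = 0.
Bid 4: wins, pays 4, utility 10 - 4 = 6.
So bidding 4 beats truth here (6 > 0).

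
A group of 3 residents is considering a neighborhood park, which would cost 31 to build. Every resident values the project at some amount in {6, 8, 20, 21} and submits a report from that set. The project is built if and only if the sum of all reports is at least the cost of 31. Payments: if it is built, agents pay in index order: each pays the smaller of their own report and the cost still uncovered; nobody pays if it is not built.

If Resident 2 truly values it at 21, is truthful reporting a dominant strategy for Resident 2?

No

Consider the case where Resident 1 reports 6 and Resident 3 reports 6.
Truthful report 21: project built, pays 21, utility 21 - 21 = 0.
Report 20 instead: project built, pays 20, utility 21 - 20 = 1.
Since 1 > 0, reporting 20 is strictly better here, so truthful reporting is not dominant.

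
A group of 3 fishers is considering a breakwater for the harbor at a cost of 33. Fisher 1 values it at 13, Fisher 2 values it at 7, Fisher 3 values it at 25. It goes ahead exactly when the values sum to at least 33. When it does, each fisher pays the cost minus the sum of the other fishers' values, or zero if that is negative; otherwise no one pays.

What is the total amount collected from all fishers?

14

Total value 45 ≥ cost 33, so it is built.
Fisher 1: others sum to 32; max(0, 33 - 32) = 1.
Fisher 2: others sum to 38; max(0, 33 - 38) = 0.
Fisher 3: others sum to 20; max(0, 33 - 20) = 13.
Total collected = 1 + 0 + 13 = 14.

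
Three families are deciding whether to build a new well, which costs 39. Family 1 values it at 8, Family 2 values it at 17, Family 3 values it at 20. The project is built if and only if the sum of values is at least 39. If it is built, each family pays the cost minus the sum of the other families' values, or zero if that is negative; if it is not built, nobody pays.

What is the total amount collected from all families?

Total value 45 ≥ cost 39, so it is built.
Family 1: others sum to 37; max(0, 39 - 37) = 2.
Family 2: others sum to 28; max(0, 39 - 28) = 11.
Family 3: others sum to 25; max(0, 39 - 25) = 14.
Total collected = 2 + 11 + 14 = 27.

27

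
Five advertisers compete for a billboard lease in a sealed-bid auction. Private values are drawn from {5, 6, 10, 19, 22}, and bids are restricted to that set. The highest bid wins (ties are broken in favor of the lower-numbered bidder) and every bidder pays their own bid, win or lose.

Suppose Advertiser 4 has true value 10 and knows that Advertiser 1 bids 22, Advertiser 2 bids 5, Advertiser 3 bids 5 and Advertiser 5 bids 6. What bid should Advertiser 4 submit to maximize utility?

5

Bid 5: loses but pays 5, utility -5.
Bid 6: loses but pays 6, utility -6.
Bid 10: loses but pays 10, utility -10.
Bid 19: loses but pays 19, utility -19.
Bid 22: loses but pays 22, utility -22.
The best choice is 5 with utility -5.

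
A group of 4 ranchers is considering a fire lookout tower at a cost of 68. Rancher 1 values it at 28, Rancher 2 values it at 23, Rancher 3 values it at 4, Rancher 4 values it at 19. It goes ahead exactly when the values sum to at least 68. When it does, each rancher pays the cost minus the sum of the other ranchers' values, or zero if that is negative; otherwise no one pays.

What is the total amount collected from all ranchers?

52

Total value 74 ≥ cost 68, so it is built.
Rancher 1: others sum to 46; max(0, 68 - 46) = 22.
Rancher 2: others sum to 51; max(0, 68 - 51) = 17.
Rancher 3: others sum to 70; max(0, 68 - 70) = 0.
Rancher 4: others sum to 55; max(0, 68 - 55) = 13.
Total collected = 22 + 17 + 0 + 13 = 52.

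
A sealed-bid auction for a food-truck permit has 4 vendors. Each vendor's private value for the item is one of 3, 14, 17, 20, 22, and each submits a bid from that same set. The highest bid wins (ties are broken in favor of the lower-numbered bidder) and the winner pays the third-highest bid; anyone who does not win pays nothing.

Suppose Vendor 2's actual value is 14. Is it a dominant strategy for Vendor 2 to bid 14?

No

Consider the case where Vendor 1 bids 3, Vendor 3 bids 3 and Vendor 4 bids 17.
Truthful bid 14: loses, pays 0, utility 0.
Bid 17 instead: wins, pays 3, utility 14 - 3 = 11.
Since 11 > 0, bidding 17 is strictly better here, so truthful bidding is not dominant.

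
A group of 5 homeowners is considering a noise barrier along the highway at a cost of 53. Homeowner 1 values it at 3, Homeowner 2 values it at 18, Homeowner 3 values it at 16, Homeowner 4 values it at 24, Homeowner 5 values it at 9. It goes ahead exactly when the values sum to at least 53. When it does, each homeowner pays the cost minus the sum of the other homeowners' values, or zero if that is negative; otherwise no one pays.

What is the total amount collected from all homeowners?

8

Total value 70 ≥ cost 53, so it is built.
Homeowner 1: others sum to 67; max(0, 53 - 67) = 0.
Homeowner 2: others sum to 52; max(0, 53 - 52) = 1.
Homeowner 3: others sum to 54; max(0, 53 - 54) = 0.
Homeowner 4: others sum to 46; max(0, 53 - 46) = 7.
Homeowner 5: others sum to 61; max(0, 53 - 61) = 0.
Total collected = 0 + 1 + 0 + 7 + 0 = 8.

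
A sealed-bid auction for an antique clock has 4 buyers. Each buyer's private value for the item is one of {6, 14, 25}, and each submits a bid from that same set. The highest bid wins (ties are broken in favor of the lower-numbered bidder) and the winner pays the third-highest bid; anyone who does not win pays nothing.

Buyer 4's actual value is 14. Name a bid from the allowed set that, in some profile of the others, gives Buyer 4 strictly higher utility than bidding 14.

25

Suppose Buyer 1 bids 6, Buyer 2 bids 6 and Buyer 3 bids 14.
Bid 14: loses, pays 0, utility 0.
Bid 25: wins, pays 6, utility 14 - 6 = 8.
So bidding 25 beats truth here (8 > 0).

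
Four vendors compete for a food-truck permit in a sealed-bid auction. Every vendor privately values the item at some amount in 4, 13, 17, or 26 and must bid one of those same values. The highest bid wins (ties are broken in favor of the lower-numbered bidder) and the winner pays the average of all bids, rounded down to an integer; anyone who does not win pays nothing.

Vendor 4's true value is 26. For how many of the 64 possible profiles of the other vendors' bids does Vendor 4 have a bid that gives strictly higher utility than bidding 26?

8

Others bid (4, 4, 4): truth gives 17; bid 13 gives 20 > 17. Violating.
Others bid (4, 4, 13): truth gives 15; bid 17 gives 17 > 15. Violating.
Others bid (4, 13, 4): truth gives 15; bid 17 gives 17 > 15. Violating.
Others bid (4, 13, 13): truth gives 12; bid 17 gives 15 > 12. Violating.
Others bid (4, 4, 17): truth gives 14; no alternative beats it.
Others bid (4, 4, 26): truth gives 0; no alternative beats it.
(Checking all 64 profiles: 8 have a profitable deviation, 56 do not.)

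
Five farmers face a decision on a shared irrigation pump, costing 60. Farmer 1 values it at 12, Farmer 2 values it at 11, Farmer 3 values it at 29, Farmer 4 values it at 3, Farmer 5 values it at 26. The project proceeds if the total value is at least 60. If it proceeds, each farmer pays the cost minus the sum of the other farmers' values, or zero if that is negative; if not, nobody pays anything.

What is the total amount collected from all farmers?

13

Total value 81 ≥ cost 60, so it is built.
Farmer 1: others sum to 69; max(0, 60 - 69) = 0.
Farmer 2: others sum to 70; max(0, 60 - 70) = 0.
Farmer 3: others sum to 52; max(0, 60 - 52) = 8.
Farmer 4: others sum to 78; max(0, 60 - 78) = 0.
Farmer 5: others sum to 55; max(0, 60 - 55) = 5.
Total collected = 0 + 0 + 8 + 0 + 5 = 13.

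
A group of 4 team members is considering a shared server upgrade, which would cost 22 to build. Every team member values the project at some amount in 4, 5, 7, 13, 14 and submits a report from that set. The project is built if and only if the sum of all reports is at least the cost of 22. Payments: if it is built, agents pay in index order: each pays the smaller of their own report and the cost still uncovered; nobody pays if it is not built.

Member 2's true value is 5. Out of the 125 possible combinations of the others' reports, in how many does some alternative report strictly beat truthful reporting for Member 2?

Others report (4, 4, 13): truth gives 0; report 4 gives 1 > 0. Violating.
Others report (4, 4, 14): truth gives 0; report 4 gives 1 > 0. Violating.
Others report (4, 5, 13): truth gives 0; report 4 gives 1 > 0. Violating.
Others report (4, 5, 14): truth gives 0; report 4 gives 1 > 0. Violating.
Others report (4, 4, 4): truth gives 0; no alternative beats it.
Others report (4, 4, 5): truth gives 0; no alternative beats it.
(Checking all 125 profiles: 105 have a profitable deviation, 20 do not.)

105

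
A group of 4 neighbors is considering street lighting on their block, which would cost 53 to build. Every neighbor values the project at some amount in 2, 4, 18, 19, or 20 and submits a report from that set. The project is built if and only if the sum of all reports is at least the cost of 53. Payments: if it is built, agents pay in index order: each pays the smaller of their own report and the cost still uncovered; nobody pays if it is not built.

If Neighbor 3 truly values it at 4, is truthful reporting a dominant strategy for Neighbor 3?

Consider the case where Neighbor 1 reports 18, Neighbor 2 reports 18 and Neighbor 4 reports 18.
Truthful report 4: project built, pays 4, utility 4 - 4 = 0.
Report 2 instead: project built, pays 2, utility 4 - 2 = 2.
Since 2 > 0, reporting 2 is strictly better here, so truthful reporting is not dominant.

No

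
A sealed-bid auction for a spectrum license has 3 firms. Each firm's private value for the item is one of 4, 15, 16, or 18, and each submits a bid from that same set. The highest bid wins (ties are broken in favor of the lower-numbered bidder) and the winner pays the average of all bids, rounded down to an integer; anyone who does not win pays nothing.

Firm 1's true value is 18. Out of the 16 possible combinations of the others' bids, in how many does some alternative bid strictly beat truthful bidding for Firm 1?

Others bid (4, 4): truth gives 10; bid 4 gives 14 > 10. Violating.
Others bid (4, 15): truth gives 6; bid 15 gives 7 > 6. Violating.
Others bid (15, 4): truth gives 6; bid 15 gives 7 > 6. Violating.
Others bid (15, 15): truth gives 2; bid 15 gives 3 > 2. Violating.
Others bid (4, 16): truth gives 6; no alternative beats it.
Others bid (4, 18): truth gives 5; no alternative beats it.
(Checking all 16 profiles: 6 have a profitable deviation, 10 do not.)

6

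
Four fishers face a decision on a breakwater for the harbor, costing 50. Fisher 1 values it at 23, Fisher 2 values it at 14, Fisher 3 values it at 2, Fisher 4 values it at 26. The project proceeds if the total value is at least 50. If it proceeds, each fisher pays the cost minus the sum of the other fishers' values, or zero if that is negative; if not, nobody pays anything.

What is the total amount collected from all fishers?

19

Total value 65 ≥ cost 50, so it is built.
Fisher 1: others sum to 42; max(0, 50 - 42) = 8.
Fisher 2: others sum to 51; max(0, 50 - 51) = 0.
Fisher 3: others sum to 63; max(0, 50 - 63) = 0.
Fisher 4: others sum to 39; max(0, 50 - 39) = 11.
Total collected = 8 + 0 + 0 + 11 = 19.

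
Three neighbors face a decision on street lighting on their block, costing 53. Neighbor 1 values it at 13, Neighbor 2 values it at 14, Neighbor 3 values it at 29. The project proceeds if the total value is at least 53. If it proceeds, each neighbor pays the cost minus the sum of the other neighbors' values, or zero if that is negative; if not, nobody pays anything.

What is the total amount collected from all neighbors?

Total value 56 ≥ cost 53, so it is built.
Neighbor 1: others sum to 43; max(0, 53 - 43) = 10.
Neighbor 2: others sum to 42; max(0, 53 - 42) = 11.
Neighbor 3: others sum to 27; max(0, 53 - 27) = 26.
Total collected = 10 + 11 + 26 = 47.

47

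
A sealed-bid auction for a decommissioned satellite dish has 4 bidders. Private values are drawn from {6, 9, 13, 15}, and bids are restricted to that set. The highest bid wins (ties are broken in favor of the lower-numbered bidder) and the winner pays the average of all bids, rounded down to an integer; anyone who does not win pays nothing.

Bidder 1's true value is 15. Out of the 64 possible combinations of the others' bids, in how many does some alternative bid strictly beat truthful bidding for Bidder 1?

Others bid (6, 6, 6): truth gives 7; bid 6 gives 9 > 7. Violating.
Others bid (6, 6, 9): truth gives 6; bid 9 gives 8 > 6. Violating.
Others bid (6, 6, 13): truth gives 5; bid 13 gives 6 > 5. Violating.
Others bid (6, 9, 6): truth gives 6; bid 9 gives 8 > 6. Violating.
Others bid (6, 6, 15): truth gives 5; no alternative beats it.
Others bid (6, 9, 13): truth gives 5; no alternative beats it.
(Checking all 64 profiles: 11 have a profitable deviation, 53 do not.)

11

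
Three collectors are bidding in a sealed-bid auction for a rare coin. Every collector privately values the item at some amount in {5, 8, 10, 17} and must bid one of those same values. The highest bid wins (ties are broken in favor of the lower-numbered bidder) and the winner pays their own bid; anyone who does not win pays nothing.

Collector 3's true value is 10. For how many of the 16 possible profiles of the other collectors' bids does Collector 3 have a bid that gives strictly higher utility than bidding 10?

1

Others bid (5, 5): truth gives 0; bid 8 gives 2 > 0. Violating.
Others bid (5, 8): truth gives 0; no alternative beats it.
Others bid (5, 10): truth gives 0; no alternative beats it.
(Checking all 16 profiles: 1 has a profitable deviation, 15 do not.)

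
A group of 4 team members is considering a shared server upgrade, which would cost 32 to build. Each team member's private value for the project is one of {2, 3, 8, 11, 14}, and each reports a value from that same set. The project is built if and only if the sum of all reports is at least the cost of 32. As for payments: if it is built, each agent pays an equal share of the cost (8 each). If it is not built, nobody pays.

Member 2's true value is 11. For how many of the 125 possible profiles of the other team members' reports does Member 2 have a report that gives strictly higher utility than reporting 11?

18

Others report (2, 2, 14): truth gives 0; report 14 gives 3 > 0. Violating.
Others report (2, 3, 14): truth gives 0; report 14 gives 3 > 0. Violating.
Others report (2, 8, 8): truth gives 0; report 14 gives 3 > 0. Violating.
Others report (2, 14, 2): truth gives 0; report 14 gives 3 > 0. Violating.
Others report (2, 2, 2): truth gives 0; no alternative beats it.
Others report (2, 2, 3): truth gives 0; no alternative beats it.
(Checking all 125 profiles: 18 have a profitable deviation, 107 do not.)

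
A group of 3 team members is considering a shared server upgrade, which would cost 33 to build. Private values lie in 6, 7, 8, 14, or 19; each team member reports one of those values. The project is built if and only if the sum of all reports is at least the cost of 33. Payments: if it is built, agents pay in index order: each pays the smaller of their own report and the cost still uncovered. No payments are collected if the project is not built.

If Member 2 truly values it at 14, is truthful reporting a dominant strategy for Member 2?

Consider the case where Member 1 reports 6 and Member 3 reports 19.
Truthful report 14: project built, pays 14, utility 14 - 14 = 0.
Report 8 instead: project built, pays 8, utility 14 - 8 = 6.
Since 6 > 0, reporting 8 is strictly better here, so truthful reporting is not dominant.

No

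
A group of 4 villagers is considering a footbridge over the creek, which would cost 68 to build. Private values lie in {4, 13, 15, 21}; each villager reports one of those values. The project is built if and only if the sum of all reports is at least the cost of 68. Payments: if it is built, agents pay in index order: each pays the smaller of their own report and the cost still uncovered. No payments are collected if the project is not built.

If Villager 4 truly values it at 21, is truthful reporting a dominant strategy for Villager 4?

Check each profile of the others' reports and compare truth against every alternative report.
Others report (15, 15, 21): truth gives 4, best alternative gives 0.
Others report (15, 21, 15): truth gives 4, best alternative gives 0.
Others report (21, 15, 15): truth gives 4, best alternative gives 0.
Others report (13, 15, 21): truth gives 2, best alternative gives 0.
Others report (13, 21, 15): truth gives 2, best alternative gives 0.
Others report (15, 13, 21): truth gives 2, best alternative gives 0.
(Remaining 58 profiles checked similarly; truth is weakly best in each.)
In every case the truthful report is at least as good as any alternative, so it is a dominant strategy.

Yes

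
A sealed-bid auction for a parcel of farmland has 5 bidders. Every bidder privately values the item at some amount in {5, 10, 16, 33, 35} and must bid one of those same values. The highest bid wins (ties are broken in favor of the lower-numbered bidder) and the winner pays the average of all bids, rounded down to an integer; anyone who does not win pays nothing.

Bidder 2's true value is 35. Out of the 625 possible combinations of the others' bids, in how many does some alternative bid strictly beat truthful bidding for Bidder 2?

Others bid (5, 5, 5, 5): truth gives 24; bid 10 gives 29 > 24. Violating.
Others bid (5, 5, 5, 10): truth gives 23; bid 10 gives 28 > 23. Violating.
Others bid (5, 5, 5, 16): truth gives 22; bid 16 gives 26 > 22. Violating.
Others bid (5, 5, 10, 5): truth gives 23; bid 10 gives 28 > 23. Violating.
Others bid (5, 5, 5, 33): truth gives 19; no alternative beats it.
Others bid (5, 5, 5, 35): truth gives 18; no alternative beats it.
(Checking all 625 profiles: 96 have a profitable deviation, 529 do not.)

96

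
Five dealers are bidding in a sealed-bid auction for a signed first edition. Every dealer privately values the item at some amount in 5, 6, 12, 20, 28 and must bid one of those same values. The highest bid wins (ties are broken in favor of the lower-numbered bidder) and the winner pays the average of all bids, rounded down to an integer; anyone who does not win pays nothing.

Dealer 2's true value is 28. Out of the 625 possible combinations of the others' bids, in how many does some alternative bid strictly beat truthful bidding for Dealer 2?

Others bid (5, 5, 5, 5): truth gives 19; bid 6 gives 23 > 19. Violating.
Others bid (5, 5, 5, 6): truth gives 19; bid 6 gives 23 > 19. Violating.
Others bid (5, 5, 5, 12): truth gives 17; bid 12 gives 21 > 17. Violating.
Others bid (5, 5, 5, 20): truth gives 16; bid 20 gives 17 > 16. Violating.
Others bid (5, 5, 5, 28): truth gives 14; no alternative beats it.
Others bid (5, 5, 6, 28): truth gives 14; no alternative beats it.
(Checking all 625 profiles: 192 have a profitable deviation, 433 do not.)

192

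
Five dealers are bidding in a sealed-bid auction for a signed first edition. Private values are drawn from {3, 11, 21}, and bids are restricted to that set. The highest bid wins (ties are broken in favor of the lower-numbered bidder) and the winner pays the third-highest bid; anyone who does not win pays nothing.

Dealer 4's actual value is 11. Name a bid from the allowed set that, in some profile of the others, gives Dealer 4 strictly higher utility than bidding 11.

21

Suppose Dealer 1 bids 3, Dealer 2 bids 3, Dealer 3 bids 3 and Dealer 5 bids 21.
Bid 11: loses, pays 0, utility 0.
Bid 21: wins, pays 3, utility 11 - 3 = 8.
So bidding 21 beats truth here (8 > 0).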